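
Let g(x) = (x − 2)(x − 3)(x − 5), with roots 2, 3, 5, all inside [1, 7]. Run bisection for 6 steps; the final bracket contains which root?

m = 4, g(m) = -2 (−); new bracket [4, 7]
m = 5.5, g(m) = 4.375 (+); new bracket [4, 5.5]
m = 4.75, g(m) = -1.203125 (−); new bracket [4.75, 5.5]
m = 5.125, g(m) = 0.8301 (+); new bracket [4.75, 5.125]
m = 4.9375, g(m) = -0.3557 (−); new bracket [4.9375, 5.125]
m = 5.03125, g(m) = 0.1924 (+); new bracket [4.9375, 5.03125]

5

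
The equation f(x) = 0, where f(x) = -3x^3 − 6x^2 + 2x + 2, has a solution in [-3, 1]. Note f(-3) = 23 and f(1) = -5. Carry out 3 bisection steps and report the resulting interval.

[-2.5, -2]

x = -1 gives f = -3, negative; keep [-3, -1]
x = -2 gives f = -2, negative; keep [-3, -2]
x = -2.5 gives f = 6.375, positive; keep [-2.5, -2]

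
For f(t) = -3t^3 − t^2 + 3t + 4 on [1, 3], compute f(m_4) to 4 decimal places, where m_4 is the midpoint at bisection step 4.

m = 2, f(m) = -18 (−); new bracket [1, 2]
m = 1.5, f(m) = -3.875 (−); new bracket [1, 1.5]
m = 1.25, f(m) = 0.328125 (+); new bracket [1.25, 1.5]
m = 1.375, f(m) = -1.5645 (−); new bracket [1.25, 1.375]

-1.5645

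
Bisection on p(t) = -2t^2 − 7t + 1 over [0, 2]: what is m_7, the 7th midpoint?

t = 1 gives p = -8, negative; keep [0, 1]
t = 0.5 gives p = -3, negative; keep [0, 0.5]
t = 0.25 gives p = -0.875, negative; keep [0, 0.25]
t = 0.125 gives p = 0.0938, positive; keep [0.125, 0.25]
t = 0.1875 gives p = -0.3828, negative; keep [0.125, 0.1875]
t = 0.15625 gives p = -0.1426, negative; keep [0.125, 0.15625]
t = 0.140625 gives p = -0.0239, negative; keep [0.125, 0.140625]

0.140625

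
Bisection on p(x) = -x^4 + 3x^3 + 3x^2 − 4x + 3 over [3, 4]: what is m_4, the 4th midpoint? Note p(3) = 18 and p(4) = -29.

midpoint 3.5: p = 4.3125 > 0 → [3.5, 4]
midpoint 3.75: p = -9.363281 < 0 → [3.5, 3.75]
midpoint 3.625: p = -1.849854 < 0 → [3.5, 3.625]
midpoint 3.5625: p = 1.3918 > 0 → [3.5625, 3.625]

3.5625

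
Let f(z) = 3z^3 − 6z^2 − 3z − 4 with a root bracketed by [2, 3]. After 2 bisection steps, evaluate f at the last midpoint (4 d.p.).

f(2.5) = -2.125 < 0, so the root lies in [2.5, 3]
f(2.75) = 4.765625 > 0, so the root lies in [2.5, 2.75]

4.7656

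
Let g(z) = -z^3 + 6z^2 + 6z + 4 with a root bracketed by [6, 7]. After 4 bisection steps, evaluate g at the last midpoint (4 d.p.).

0.5042

g(6.5) = 21.875 > 0, so the root lies in [6.5, 7]
g(6.75) = 10.328125 > 0, so the root lies in [6.75, 7]
g(6.875) = 3.892578 > 0, so the root lies in [6.875, 7]
g(6.9375) = 0.5042 > 0, so the root lies in [6.9375, 7]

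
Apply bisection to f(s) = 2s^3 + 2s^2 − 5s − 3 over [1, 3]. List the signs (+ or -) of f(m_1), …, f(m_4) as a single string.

s = 2 gives f = 11, positive; keep [1, 2]
s = 1.5 gives f = 0.75, positive; keep [1, 1.5]
s = 1.25 gives f = -2.21875, negative; keep [1.25, 1.5]
s = 1.375 gives f = -0.8945, negative; keep [1.375, 1.5]

++--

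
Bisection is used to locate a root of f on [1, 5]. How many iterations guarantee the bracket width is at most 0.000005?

Width after n steps is 4/2^n. Need 2^n ≥ 4/0.000005 = 800000.
2^19 = 524288 < 800000 ≤ 2^20 = 1048576, so n = 20.

20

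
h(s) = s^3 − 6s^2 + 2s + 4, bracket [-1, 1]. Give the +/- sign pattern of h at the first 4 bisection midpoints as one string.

++-+

m = 0, h(m) = 4 (+); new bracket [-1, 0]
m = -0.5, h(m) = 1.375 (+); new bracket [-1, -0.5]
m = -0.75, h(m) = -1.296875 (−); new bracket [-0.75, -0.5]
m = -0.625, h(m) = 0.1621 (+); new bracket [-0.75, -0.625]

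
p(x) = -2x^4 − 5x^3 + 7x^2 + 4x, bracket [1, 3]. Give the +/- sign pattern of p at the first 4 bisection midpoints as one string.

--+-

midpoint 2: p = -36 < 0 → [1, 2]
midpoint 1.5: p = -5.25 < 0 → [1, 1.5]
midpoint 1.25: p = 1.289062 > 0 → [1.25, 1.5]
midpoint 1.375: p = -1.4126 < 0 → [1.25, 1.375]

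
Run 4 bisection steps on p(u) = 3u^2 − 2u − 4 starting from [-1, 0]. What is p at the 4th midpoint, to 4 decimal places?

u = -0.5 gives p = -2.25, negative; keep [-1, -0.5]
u = -0.75 gives p = -0.8125, negative; keep [-1, -0.75]
u = -0.875 gives p = 0.046875, positive; keep [-0.875, -0.75]
u = -0.8125 gives p = -0.3945, negative; keep [-0.875, -0.8125]

-0.3945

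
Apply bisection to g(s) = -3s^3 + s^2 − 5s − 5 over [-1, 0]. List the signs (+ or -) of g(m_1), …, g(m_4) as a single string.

s = -0.5 gives g = -1.875, negative; keep [-1, -0.5]
s = -0.75 gives g = 0.578125, positive; keep [-0.75, -0.5]
s = -0.625 gives g = -0.751953, negative; keep [-0.75, -0.625]
s = -0.6875 gives g = -0.115, negative; keep [-0.75, -0.6875]

-+--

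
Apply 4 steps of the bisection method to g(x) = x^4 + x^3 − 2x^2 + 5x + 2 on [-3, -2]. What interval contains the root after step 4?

[-2.5, -2.4375]

g(-2.5) = 0.4375 > 0, so the root lies in [-2.5, -2]
g(-2.25) = -5.136719 < 0, so the root lies in [-2.5, -2.25]
g(-2.375) = -2.736084 < 0, so the root lies in [-2.5, -2.375]
g(-2.4375) = -1.2522 < 0, so the root lies in [-2.5, -2.4375]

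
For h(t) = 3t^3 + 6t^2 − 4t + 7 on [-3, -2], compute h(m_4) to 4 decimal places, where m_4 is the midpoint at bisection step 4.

-1.0310

m = -2.5, h(m) = 7.625 (+); new bracket [-3, -2.5]
m = -2.75, h(m) = 0.984375 (+); new bracket [-3, -2.75]
m = -2.875, h(m) = -3.197266 (−); new bracket [-2.875, -2.75]
m = -2.8125, h(m) = -1.031 (−); new bracket [-2.8125, -2.75]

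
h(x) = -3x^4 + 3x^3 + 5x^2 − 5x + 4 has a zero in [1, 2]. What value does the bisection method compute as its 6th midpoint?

m = 1.5, h(m) = 2.6875 (+); new bracket [1.5, 2]
m = 1.75, h(m) = -1.496094 (−); new bracket [1.5, 1.75]
m = 1.625, h(m) = 1.032471 (+); new bracket [1.625, 1.75]
m = 1.6875, h(m) = -0.1104 (−); new bracket [1.625, 1.6875]
m = 1.65625, h(m) = 0.4898 (+); new bracket [1.65625, 1.6875]
m = 1.671875, h(m) = 0.1971 (+); new bracket [1.671875, 1.6875]

1.671875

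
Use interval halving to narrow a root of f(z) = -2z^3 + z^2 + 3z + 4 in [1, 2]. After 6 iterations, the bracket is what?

[1.859375, 1.875]

midpoint 1.5: f = 4 > 0 → [1.5, 2]
midpoint 1.75: f = 1.59375 > 0 → [1.75, 2]
midpoint 1.875: f = -0.042969 < 0 → [1.75, 1.875]
midpoint 1.8125: f = 0.814 > 0 → [1.8125, 1.875]
midpoint 1.84375: f = 0.3953 > 0 → [1.84375, 1.875]
midpoint 1.859375: f = 0.1787 > 0 → [1.859375, 1.875]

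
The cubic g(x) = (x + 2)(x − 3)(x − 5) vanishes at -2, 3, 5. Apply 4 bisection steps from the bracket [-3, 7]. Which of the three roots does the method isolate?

x = 2 gives g = 12, positive; keep [-3, 2]
x = -0.5 gives g = 28.875, positive; keep [-3, -0.5]
x = -1.75 gives g = 8.015625, positive; keep [-3, -1.75]
x = -2.375 gives g = -14.8652, negative; keep [-2.375, -1.75]

-2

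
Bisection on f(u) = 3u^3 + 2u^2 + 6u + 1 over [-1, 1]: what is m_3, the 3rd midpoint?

-0.25

m = 0, f(m) = 1 (+); new bracket [-1, 0]
m = -0.5, f(m) = -1.875 (−); new bracket [-0.5, 0]
m = -0.25, f(m) = -0.421875 (−); new bracket [-0.25, 0]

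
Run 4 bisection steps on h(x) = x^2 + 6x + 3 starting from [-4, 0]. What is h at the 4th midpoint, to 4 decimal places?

-0.9375

h(-2) = -5 < 0, so the root lies in [-2, 0]
h(-1) = -2 < 0, so the root lies in [-1, 0]
h(-0.5) = 0.25 > 0, so the root lies in [-1, -0.5]
h(-0.75) = -0.9375 < 0, so the root lies in [-0.75, -0.5]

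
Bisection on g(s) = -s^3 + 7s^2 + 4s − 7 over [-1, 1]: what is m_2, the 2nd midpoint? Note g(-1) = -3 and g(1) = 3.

s = 0 gives g = -7, negative; keep [0, 1]
s = 0.5 gives g = -3.375, negative; keep [0.5, 1]

0.5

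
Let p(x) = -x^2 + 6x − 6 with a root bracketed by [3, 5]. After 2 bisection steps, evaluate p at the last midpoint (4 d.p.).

0.7500

x = 4 gives p = 2, positive; keep [4, 5]
x = 4.5 gives p = 0.75, positive; keep [4.5, 5]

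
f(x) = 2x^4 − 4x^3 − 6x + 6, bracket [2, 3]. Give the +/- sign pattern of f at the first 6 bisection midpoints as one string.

+-+-++

f(2.5) = 6.625 > 0, so the root lies in [2, 2.5]
f(2.25) = -1.804688 < 0, so the root lies in [2.25, 2.5]
f(2.375) = 1.797363 > 0, so the root lies in [2.25, 2.375]
f(2.3125) = -0.146 < 0, so the root lies in [2.3125, 2.375]
f(2.34375) = 0.7888 > 0, so the root lies in [2.3125, 2.34375]
f(2.328125) = 0.3124 > 0, so the root lies in [2.3125, 2.328125]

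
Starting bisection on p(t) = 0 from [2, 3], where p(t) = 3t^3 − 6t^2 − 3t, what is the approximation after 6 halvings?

p(2.5) = 1.875 > 0, so the root lies in [2, 2.5]
p(2.25) = -2.953125 < 0, so the root lies in [2.25, 2.5]
p(2.375) = -0.779297 < 0, so the root lies in [2.375, 2.5]
p(2.4375) = 0.4856 > 0, so the root lies in [2.375, 2.4375]
p(2.40625) = -0.1621 < 0, so the root lies in [2.40625, 2.4375]
p(2.421875) = 0.1579 > 0, so the root lies in [2.40625, 2.421875]

2.421875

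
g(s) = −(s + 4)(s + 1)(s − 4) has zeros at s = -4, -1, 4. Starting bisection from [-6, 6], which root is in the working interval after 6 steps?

4

m = 0, g(m) = 16 (+); new bracket [0, 6]
m = 3, g(m) = 28 (+); new bracket [3, 6]
m = 4.5, g(m) = -23.375 (−); new bracket [3, 4.5]
m = 3.75, g(m) = 9.2031 (+); new bracket [3.75, 4.5]
m = 4.125, g(m) = -5.2051 (−); new bracket [3.75, 4.125]
m = 3.9375, g(m) = 2.4495 (+); new bracket [3.9375, 4.125]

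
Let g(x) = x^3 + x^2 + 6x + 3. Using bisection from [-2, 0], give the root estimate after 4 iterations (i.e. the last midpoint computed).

x = -1 gives g = -3, negative; keep [-1, 0]
x = -0.5 gives g = 0.125, positive; keep [-1, -0.5]
x = -0.75 gives g = -1.359375, negative; keep [-0.75, -0.5]
x = -0.625 gives g = -0.6035, negative; keep [-0.625, -0.5]

-0.625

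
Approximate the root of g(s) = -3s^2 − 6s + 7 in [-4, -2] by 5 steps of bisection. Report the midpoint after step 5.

s = -3 gives g = -2, negative; keep [-3, -2]
s = -2.5 gives g = 3.25, positive; keep [-3, -2.5]
s = -2.75 gives g = 0.8125, positive; keep [-3, -2.75]
s = -2.875 gives g = -0.5469, negative; keep [-2.875, -2.75]
s = -2.8125 gives g = 0.1445, positive; keep [-2.875, -2.8125]

-2.8125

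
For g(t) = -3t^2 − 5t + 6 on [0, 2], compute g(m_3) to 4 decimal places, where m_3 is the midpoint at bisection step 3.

t = 1 gives g = -2, negative; keep [0, 1]
t = 0.5 gives g = 2.75, positive; keep [0.5, 1]
t = 0.75 gives g = 0.5625, positive; keep [0.75, 1]

0.5625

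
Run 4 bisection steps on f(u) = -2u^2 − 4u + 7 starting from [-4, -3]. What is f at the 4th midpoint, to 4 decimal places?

0.4922

f(-3.5) = -3.5 < 0, so the root lies in [-3.5, -3]
f(-3.25) = -1.125 < 0, so the root lies in [-3.25, -3]
f(-3.125) = -0.03125 < 0, so the root lies in [-3.125, -3]
f(-3.0625) = 0.4922 > 0, so the root lies in [-3.125, -3.0625]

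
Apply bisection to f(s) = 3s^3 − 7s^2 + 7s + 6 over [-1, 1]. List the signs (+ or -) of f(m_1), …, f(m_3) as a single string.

++-

s = 0 gives f = 6, positive; keep [-1, 0]
s = -0.5 gives f = 0.375, positive; keep [-1, -0.5]
s = -0.75 gives f = -4.453125, negative; keep [-0.75, -0.5]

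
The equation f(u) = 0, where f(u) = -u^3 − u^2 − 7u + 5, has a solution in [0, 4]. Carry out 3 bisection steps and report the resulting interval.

u = 2 gives f = -21, negative; keep [0, 2]
u = 1 gives f = -4, negative; keep [0, 1]
u = 0.5 gives f = 1.125, positive; keep [0.5, 1]

[0.5, 1]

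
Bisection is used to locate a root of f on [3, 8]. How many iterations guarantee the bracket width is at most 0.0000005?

24

Width after n steps is 5/2^n. Need 2^n ≥ 5/0.0000005 = 10000000.
2^23 = 8388608 < 10000000 ≤ 2^24 = 16777216, so n = 24.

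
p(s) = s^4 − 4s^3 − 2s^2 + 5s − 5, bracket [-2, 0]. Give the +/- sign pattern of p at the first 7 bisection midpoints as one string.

p(-1) = -7 < 0, so the root lies in [-2, -1]
p(-1.5) = 1.5625 > 0, so the root lies in [-1.5, -1]
p(-1.25) = -4.121094 < 0, so the root lies in [-1.5, -1.25]
p(-1.375) = -1.6833 < 0, so the root lies in [-1.5, -1.375]
p(-1.4375) = -0.1684 < 0, so the root lies in [-1.5, -1.4375]
p(-1.46875) = 0.6691 > 0, so the root lies in [-1.46875, -1.4375]
p(-1.453125) = 0.2435 > 0, so the root lies in [-1.453125, -1.4375]

-+---++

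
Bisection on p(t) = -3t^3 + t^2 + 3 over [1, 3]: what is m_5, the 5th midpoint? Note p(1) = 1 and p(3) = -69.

t = 2 gives p = -17, negative; keep [1, 2]
t = 1.5 gives p = -4.875, negative; keep [1, 1.5]
t = 1.25 gives p = -1.296875, negative; keep [1, 1.25]
t = 1.125 gives p = -0.0059, negative; keep [1, 1.125]
t = 1.0625 gives p = 0.5305, positive; keep [1.0625, 1.125]

1.0625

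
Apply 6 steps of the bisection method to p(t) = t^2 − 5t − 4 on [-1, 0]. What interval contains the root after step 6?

t = -0.5 gives p = -1.25, negative; keep [-1, -0.5]
t = -0.75 gives p = 0.3125, positive; keep [-0.75, -0.5]
t = -0.625 gives p = -0.484375, negative; keep [-0.75, -0.625]
t = -0.6875 gives p = -0.0898, negative; keep [-0.75, -0.6875]
t = -0.71875 gives p = 0.1104, positive; keep [-0.71875, -0.6875]
t = -0.703125 gives p = 0.01, positive; keep [-0.703125, -0.6875]

[-0.703125, -0.6875]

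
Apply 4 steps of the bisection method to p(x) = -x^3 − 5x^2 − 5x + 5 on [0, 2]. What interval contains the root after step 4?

[0.5, 0.625]

midpoint 1: p = -6 < 0 → [0, 1]
midpoint 0.5: p = 1.125 > 0 → [0.5, 1]
midpoint 0.75: p = -1.984375 < 0 → [0.5, 0.75]
midpoint 0.625: p = -0.3223 < 0 → [0.5, 0.625]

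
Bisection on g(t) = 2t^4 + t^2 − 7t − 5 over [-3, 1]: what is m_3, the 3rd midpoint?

-0.5

t = -1 gives g = 5, positive; keep [-1, 1]
t = 0 gives g = -5, negative; keep [-1, 0]
t = -0.5 gives g = -1.125, negative; keep [-1, -0.5]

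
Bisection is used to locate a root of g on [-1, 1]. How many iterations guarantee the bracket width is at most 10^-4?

15

Width after n steps is 2/2^n. Need 2^n ≥ 2/10^-4 = 20000.
2^14 = 16384 < 20000 ≤ 2^15 = 32768, so n = 15.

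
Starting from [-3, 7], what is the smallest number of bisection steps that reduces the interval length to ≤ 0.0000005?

Width after n steps is 10/2^n. Need 2^n ≥ 10/0.0000005 = 20000000.
2^24 = 16777216 < 20000000 ≤ 2^25 = 33554432, so n = 25.

25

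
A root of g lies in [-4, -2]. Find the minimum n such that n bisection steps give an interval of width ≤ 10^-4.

15

Width after n steps is 2/2^n. Need 2^n ≥ 2/10^-4 = 20000.
2^14 = 16384 < 20000 ≤ 2^15 = 32768, so n = 15.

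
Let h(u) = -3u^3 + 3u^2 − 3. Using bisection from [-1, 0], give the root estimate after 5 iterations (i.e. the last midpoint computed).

u = -0.5 gives h = -1.875, negative; keep [-1, -0.5]
u = -0.75 gives h = -0.046875, negative; keep [-1, -0.75]
u = -0.875 gives h = 1.306641, positive; keep [-0.875, -0.75]
u = -0.8125 gives h = 0.5896, positive; keep [-0.8125, -0.75]
u = -0.78125 gives h = 0.2616, positive; keep [-0.78125, -0.75]

-0.78125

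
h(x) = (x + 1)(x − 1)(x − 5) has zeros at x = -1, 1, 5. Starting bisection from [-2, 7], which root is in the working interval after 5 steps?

m = 2.5, h(m) = -13.125 (−); new bracket [2.5, 7]
m = 4.75, h(m) = -5.390625 (−); new bracket [4.75, 7]
m = 5.875, h(m) = 29.326172 (+); new bracket [4.75, 5.875]
m = 5.3125, h(m) = 8.5071 (+); new bracket [4.75, 5.3125]
m = 5.03125, h(m) = 0.7598 (+); new bracket [4.75, 5.03125]

5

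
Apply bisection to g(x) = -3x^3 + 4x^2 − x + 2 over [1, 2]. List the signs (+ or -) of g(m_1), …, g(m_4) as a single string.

midpoint 1.5: g = -0.625 < 0 → [1, 1.5]
midpoint 1.25: g = 1.140625 > 0 → [1.25, 1.5]
midpoint 1.375: g = 0.388672 > 0 → [1.375, 1.5]
midpoint 1.4375: g = -0.0833 < 0 → [1.375, 1.4375]

-++-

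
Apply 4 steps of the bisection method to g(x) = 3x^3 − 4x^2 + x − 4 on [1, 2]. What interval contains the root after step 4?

[1.625, 1.6875]

g(1.5) = -1.375 < 0, so the root lies in [1.5, 2]
g(1.75) = 1.578125 > 0, so the root lies in [1.5, 1.75]
g(1.625) = -0.064453 < 0, so the root lies in [1.625, 1.75]
g(1.6875) = 0.7131 > 0, so the root lies in [1.625, 1.6875]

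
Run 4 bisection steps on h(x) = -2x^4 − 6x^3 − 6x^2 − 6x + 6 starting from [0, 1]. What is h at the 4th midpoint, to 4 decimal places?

m = 0.5, h(m) = 0.625 (+); new bracket [0.5, 1]
m = 0.75, h(m) = -5.039062 (−); new bracket [0.5, 0.75]
m = 0.625, h(m) = -1.86377 (−); new bracket [0.5, 0.625]
m = 0.5625, h(m) = -0.5415 (−); new bracket [0.5, 0.5625]

-0.5415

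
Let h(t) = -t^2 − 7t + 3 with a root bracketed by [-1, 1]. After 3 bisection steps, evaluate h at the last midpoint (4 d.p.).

t = 0 gives h = 3, positive; keep [0, 1]
t = 0.5 gives h = -0.75, negative; keep [0, 0.5]
t = 0.25 gives h = 1.1875, positive; keep [0.25, 0.5]

1.1875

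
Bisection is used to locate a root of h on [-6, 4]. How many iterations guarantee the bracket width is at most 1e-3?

Width after n steps is 10/2^n. Need 2^n ≥ 10/1e-3 = 10000.
2^13 = 8192 < 10000 ≤ 2^14 = 16384, so n = 14.

14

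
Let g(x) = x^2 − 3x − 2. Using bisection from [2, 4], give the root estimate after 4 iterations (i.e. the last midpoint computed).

3.625

x = 3 gives g = -2, negative; keep [3, 4]
x = 3.5 gives g = -0.25, negative; keep [3.5, 4]
x = 3.75 gives g = 0.8125, positive; keep [3.5, 3.75]
x = 3.625 gives g = 0.2656, positive; keep [3.5, 3.625]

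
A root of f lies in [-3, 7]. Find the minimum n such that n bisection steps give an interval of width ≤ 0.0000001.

27

Width after n steps is 10/2^n. Need 2^n ≥ 10/0.0000001 = 100000000.
2^26 = 67108864 < 100000000 ≤ 2^27 = 134217728, so n = 27.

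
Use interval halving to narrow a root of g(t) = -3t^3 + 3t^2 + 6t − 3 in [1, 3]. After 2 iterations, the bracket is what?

midpoint 2: g = -3 < 0 → [1, 2]
midpoint 1.5: g = 2.625 > 0 → [1.5, 2]

[1.5, 2]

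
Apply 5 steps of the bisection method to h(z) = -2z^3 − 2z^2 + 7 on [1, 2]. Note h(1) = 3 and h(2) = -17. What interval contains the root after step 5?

midpoint 1.5: h = -4.25 < 0 → [1, 1.5]
midpoint 1.25: h = -0.03125 < 0 → [1, 1.25]
midpoint 1.125: h = 1.621094 > 0 → [1.125, 1.25]
midpoint 1.1875: h = 0.8306 > 0 → [1.1875, 1.25]
midpoint 1.21875: h = 0.4088 > 0 → [1.21875, 1.25]

[1.21875, 1.25]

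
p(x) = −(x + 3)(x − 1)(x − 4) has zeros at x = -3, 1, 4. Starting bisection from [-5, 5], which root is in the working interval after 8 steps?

x = 0 gives p = -12, negative; keep [-5, 0]
x = -2.5 gives p = -11.375, negative; keep [-5, -2.5]
x = -3.75 gives p = 27.609375, positive; keep [-3.75, -2.5]
x = -3.125 gives p = 3.6738, positive; keep [-3.125, -2.5]
x = -2.8125 gives p = -4.8699, negative; keep [-3.125, -2.8125]
x = -2.96875 gives p = -0.8643, negative; keep [-3.125, -2.96875]
x = -3.046875 gives p = 1.3368, positive; keep [-3.046875, -2.96875]
x = -3.0078125 gives p = 0.2194, positive; keep [-3.0078125, -2.96875]

-3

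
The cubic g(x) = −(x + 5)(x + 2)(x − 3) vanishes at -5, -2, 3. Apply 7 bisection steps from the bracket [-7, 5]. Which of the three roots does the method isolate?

m = -1, g(m) = 16 (+); new bracket [-1, 5]
m = 2, g(m) = 28 (+); new bracket [2, 5]
m = 3.5, g(m) = -23.375 (−); new bracket [2, 3.5]
m = 2.75, g(m) = 9.2031 (+); new bracket [2.75, 3.5]
m = 3.125, g(m) = -5.2051 (−); new bracket [2.75, 3.125]
m = 2.9375, g(m) = 2.4495 (+); new bracket [2.9375, 3.125]
m = 3.03125, g(m) = -1.2627 (−); new bracket [2.9375, 3.03125]

3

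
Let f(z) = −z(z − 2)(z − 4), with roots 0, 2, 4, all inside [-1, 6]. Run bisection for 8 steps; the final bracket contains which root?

z = 2.5 gives f = 1.875, positive; keep [2.5, 6]
z = 4.25 gives f = -2.390625, negative; keep [2.5, 4.25]
z = 3.375 gives f = 2.900391, positive; keep [3.375, 4.25]
z = 3.8125 gives f = 1.2957, positive; keep [3.8125, 4.25]
z = 4.03125 gives f = -0.2559, negative; keep [3.8125, 4.03125]
z = 3.921875 gives f = 0.5889, positive; keep [3.921875, 4.03125]
z = 3.9765625 gives f = 0.1842, positive; keep [3.9765625, 4.03125]
z = 4.00390625 gives f = -0.0313, negative; keep [3.9765625, 4.00390625]

4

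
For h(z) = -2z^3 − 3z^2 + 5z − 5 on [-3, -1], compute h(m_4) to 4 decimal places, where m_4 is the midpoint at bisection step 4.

-2.6211

h(-2) = -11 < 0, so the root lies in [-3, -2]
h(-2.5) = -5 < 0, so the root lies in [-3, -2.5]
h(-2.75) = 0.15625 > 0, so the root lies in [-2.75, -2.5]
h(-2.625) = -2.6211 < 0, so the root lies in [-2.75, -2.625]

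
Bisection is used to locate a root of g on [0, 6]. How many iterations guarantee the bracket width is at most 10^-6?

Width after n steps is 6/2^n. Need 2^n ≥ 6/10^-6 = 6000000.
2^22 = 4194304 < 6000000 ≤ 2^23 = 8388608, so n = 23.

23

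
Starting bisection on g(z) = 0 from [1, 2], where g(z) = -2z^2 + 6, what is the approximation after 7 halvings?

g(1.5) = 1.5 > 0, so the root lies in [1.5, 2]
g(1.75) = -0.125 < 0, so the root lies in [1.5, 1.75]
g(1.625) = 0.71875 > 0, so the root lies in [1.625, 1.75]
g(1.6875) = 0.3047 > 0, so the root lies in [1.6875, 1.75]
g(1.71875) = 0.0918 > 0, so the root lies in [1.71875, 1.75]
g(1.734375) = -0.0161 < 0, so the root lies in [1.71875, 1.734375]
g(1.7265625) = 0.038 > 0, so the root lies in [1.7265625, 1.734375]

1.7265625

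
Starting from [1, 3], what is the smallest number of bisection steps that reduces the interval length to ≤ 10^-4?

Width after n steps is 2/2^n. Need 2^n ≥ 2/10^-4 = 20000.
2^14 = 16384 < 20000 ≤ 2^15 = 32768, so n = 15.

15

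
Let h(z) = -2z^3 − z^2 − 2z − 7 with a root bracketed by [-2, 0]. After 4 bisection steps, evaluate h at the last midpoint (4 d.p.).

m = -1, h(m) = -4 (−); new bracket [-2, -1]
m = -1.5, h(m) = 0.5 (+); new bracket [-1.5, -1]
m = -1.25, h(m) = -2.15625 (−); new bracket [-1.5, -1.25]
m = -1.375, h(m) = -0.9414 (−); new bracket [-1.5, -1.375]

-0.9414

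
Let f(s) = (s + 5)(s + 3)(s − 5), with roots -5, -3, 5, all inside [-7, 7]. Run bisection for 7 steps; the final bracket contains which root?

5

midpoint 0: f = -75 < 0 → [0, 7]
midpoint 3.5: f = -82.875 < 0 → [3.5, 7]
midpoint 5.25: f = 21.140625 > 0 → [3.5, 5.25]
midpoint 4.375: f = -43.2129 < 0 → [4.375, 5.25]
midpoint 4.8125: f = -14.3738 < 0 → [4.8125, 5.25]
midpoint 5.03125: f = 2.5176 > 0 → [4.8125, 5.03125]
midpoint 4.921875: f = -6.1406 < 0 → [4.921875, 5.03125]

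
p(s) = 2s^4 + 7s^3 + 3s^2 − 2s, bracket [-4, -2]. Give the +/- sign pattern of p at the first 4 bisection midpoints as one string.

+--+

m = -3, p(m) = 6 (+); new bracket [-3, -2]
m = -2.5, p(m) = -7.5 (−); new bracket [-3, -2.5]
m = -2.75, p(m) = -3.007812 (−); new bracket [-3, -2.75]
m = -2.875, p(m) = 0.8423 (+); new bracket [-2.875, -2.75]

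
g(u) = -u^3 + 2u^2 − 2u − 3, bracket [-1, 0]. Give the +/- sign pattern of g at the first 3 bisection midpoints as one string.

-+-

m = -0.5, g(m) = -1.375 (−); new bracket [-1, -0.5]
m = -0.75, g(m) = 0.046875 (+); new bracket [-0.75, -0.5]
m = -0.625, g(m) = -0.724609 (−); new bracket [-0.75, -0.625]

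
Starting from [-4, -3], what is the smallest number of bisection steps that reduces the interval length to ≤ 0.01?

Width after n steps is 1/2^n. Need 2^n ≥ 1/0.01 = 100.
2^6 = 64 < 100 ≤ 2^7 = 128, so n = 7.

7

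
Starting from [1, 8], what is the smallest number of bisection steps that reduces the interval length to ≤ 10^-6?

23

Width after n steps is 7/2^n. Need 2^n ≥ 7/10^-6 = 7000000.
2^22 = 4194304 < 7000000 ≤ 2^23 = 8388608, so n = 23.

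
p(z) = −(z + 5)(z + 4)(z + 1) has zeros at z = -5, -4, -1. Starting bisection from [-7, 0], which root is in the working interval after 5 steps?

z = -3.5 gives p = 1.875, positive; keep [-3.5, 0]
z = -1.75 gives p = 5.484375, positive; keep [-1.75, 0]
z = -0.875 gives p = -1.611328, negative; keep [-1.75, -0.875]
z = -1.3125 gives p = 3.0969, positive; keep [-1.3125, -0.875]
z = -1.09375 gives p = 1.0643, positive; keep [-1.09375, -0.875]

-1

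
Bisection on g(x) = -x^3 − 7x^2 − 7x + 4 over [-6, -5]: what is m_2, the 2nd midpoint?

-5.75

m = -5.5, g(m) = -2.875 (−); new bracket [-6, -5.5]
m = -5.75, g(m) = 2.921875 (+); new bracket [-5.75, -5.5]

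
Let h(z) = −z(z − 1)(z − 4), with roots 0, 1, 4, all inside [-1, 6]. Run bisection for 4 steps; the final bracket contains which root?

4

midpoint 2.5: h = 5.625 > 0 → [2.5, 6]
midpoint 4.25: h = -3.453125 < 0 → [2.5, 4.25]
midpoint 3.375: h = 5.009766 > 0 → [3.375, 4.25]
midpoint 3.8125: h = 2.0105 > 0 → [3.8125, 4.25]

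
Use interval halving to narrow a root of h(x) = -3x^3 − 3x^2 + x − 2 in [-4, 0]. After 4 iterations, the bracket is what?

[-1.75, -1.5]

midpoint -2: h = 8 > 0 → [-2, 0]
midpoint -1: h = -3 < 0 → [-2, -1]
midpoint -1.5: h = -0.125 < 0 → [-2, -1.5]
midpoint -1.75: h = 3.1406 > 0 → [-1.75, -1.5]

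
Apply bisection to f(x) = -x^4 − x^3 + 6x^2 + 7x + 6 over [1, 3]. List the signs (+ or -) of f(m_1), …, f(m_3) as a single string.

x = 2 gives f = 20, positive; keep [2, 3]
x = 2.5 gives f = 6.3125, positive; keep [2.5, 3]
x = 2.75 gives f = -7.363281, negative; keep [2.5, 2.75]

++-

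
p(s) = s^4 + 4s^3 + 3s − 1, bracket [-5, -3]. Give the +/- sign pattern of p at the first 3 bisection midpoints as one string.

-++

m = -4, p(m) = -13 (−); new bracket [-5, -4]
m = -4.5, p(m) = 31.0625 (+); new bracket [-4.5, -4]
m = -4.25, p(m) = 5.441406 (+); new bracket [-4.25, -4]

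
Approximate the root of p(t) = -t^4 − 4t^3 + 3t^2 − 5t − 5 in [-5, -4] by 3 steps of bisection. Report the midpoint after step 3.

-4.875

m = -4.5, p(m) = 32.6875 (+); new bracket [-5, -4.5]
m = -4.75, p(m) = 6.058594 (+); new bracket [-5, -4.75]
m = -4.875, p(m) = -10.703369 (−); new bracket [-4.875, -4.75]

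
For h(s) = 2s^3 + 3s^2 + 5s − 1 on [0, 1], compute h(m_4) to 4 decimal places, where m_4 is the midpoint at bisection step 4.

h(0.5) = 2.5 > 0, so the root lies in [0, 0.5]
h(0.25) = 0.46875 > 0, so the root lies in [0, 0.25]
h(0.125) = -0.324219 < 0, so the root lies in [0.125, 0.25]
h(0.1875) = 0.0562 > 0, so the root lies in [0.125, 0.1875]

0.0562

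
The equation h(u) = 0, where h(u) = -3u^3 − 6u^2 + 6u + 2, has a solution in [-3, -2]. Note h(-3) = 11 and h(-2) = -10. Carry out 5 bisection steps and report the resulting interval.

[-2.6875, -2.65625]

u = -2.5 gives h = -3.625, negative; keep [-3, -2.5]
u = -2.75 gives h = 2.515625, positive; keep [-2.75, -2.5]
u = -2.625 gives h = -0.830078, negative; keep [-2.75, -2.625]
u = -2.6875 gives h = 0.7717, positive; keep [-2.6875, -2.625]
u = -2.65625 gives h = -0.0467, negative; keep [-2.6875, -2.65625]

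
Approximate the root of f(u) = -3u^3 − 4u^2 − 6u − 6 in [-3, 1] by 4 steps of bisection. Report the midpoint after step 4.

-1.25

midpoint -1: f = -1 < 0 → [-3, -1]
midpoint -2: f = 14 > 0 → [-2, -1]
midpoint -1.5: f = 4.125 > 0 → [-1.5, -1]
midpoint -1.25: f = 1.1094 > 0 → [-1.25, -1]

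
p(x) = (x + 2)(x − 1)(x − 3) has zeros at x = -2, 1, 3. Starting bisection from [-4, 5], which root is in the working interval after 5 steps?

m = 0.5, p(m) = 3.125 (+); new bracket [-4, 0.5]
m = -1.75, p(m) = 3.265625 (+); new bracket [-4, -1.75]
m = -2.875, p(m) = -19.919922 (−); new bracket [-2.875, -1.75]
m = -2.3125, p(m) = -5.4993 (−); new bracket [-2.3125, -1.75]
m = -2.03125, p(m) = -0.4766 (−); new bracket [-2.03125, -1.75]

-2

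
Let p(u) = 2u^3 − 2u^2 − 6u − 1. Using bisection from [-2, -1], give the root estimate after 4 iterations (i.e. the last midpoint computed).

-1.1875

midpoint -1.5: p = -3.25 < 0 → [-1.5, -1]
midpoint -1.25: p = -0.53125 < 0 → [-1.25, -1]
midpoint -1.125: p = 0.371094 > 0 → [-1.25, -1.125]
midpoint -1.1875: p = -0.0444 < 0 → [-1.1875, -1.125]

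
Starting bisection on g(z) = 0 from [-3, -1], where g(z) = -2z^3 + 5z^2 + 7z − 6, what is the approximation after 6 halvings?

-1.40625

g(-2) = 16 > 0, so the root lies in [-2, -1]
g(-1.5) = 1.5 > 0, so the root lies in [-1.5, -1]
g(-1.25) = -3.03125 < 0, so the root lies in [-1.5, -1.25]
g(-1.375) = -0.9727 < 0, so the root lies in [-1.5, -1.375]
g(-1.4375) = 0.2104 > 0, so the root lies in [-1.4375, -1.375]
g(-1.40625) = -0.3942 < 0, so the root lies in [-1.4375, -1.40625]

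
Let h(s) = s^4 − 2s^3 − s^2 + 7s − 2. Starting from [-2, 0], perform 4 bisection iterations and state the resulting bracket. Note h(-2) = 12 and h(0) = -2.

h(-1) = -7 < 0, so the root lies in [-2, -1]
h(-1.5) = -2.9375 < 0, so the root lies in [-2, -1.5]
h(-1.75) = 2.785156 > 0, so the root lies in [-1.75, -1.5]
h(-1.625) = -0.4607 < 0, so the root lies in [-1.75, -1.625]

[-1.75, -1.625]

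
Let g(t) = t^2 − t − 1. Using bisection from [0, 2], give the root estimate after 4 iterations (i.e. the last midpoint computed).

1.625

m = 1, g(m) = -1 (−); new bracket [1, 2]
m = 1.5, g(m) = -0.25 (−); new bracket [1.5, 2]
m = 1.75, g(m) = 0.3125 (+); new bracket [1.5, 1.75]
m = 1.625, g(m) = 0.0156 (+); new bracket [1.5, 1.625]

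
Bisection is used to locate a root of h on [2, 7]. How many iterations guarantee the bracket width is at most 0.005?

Width after n steps is 5/2^n. Need 2^n ≥ 5/0.005 = 1000.
2^9 = 512 < 1000 ≤ 2^10 = 1024, so n = 10.

10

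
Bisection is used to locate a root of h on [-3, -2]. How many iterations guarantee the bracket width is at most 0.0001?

14

Width after n steps is 1/2^n. Need 2^n ≥ 1/0.0001 = 10000.
2^13 = 8192 < 10000 ≤ 2^14 = 16384, so n = 14.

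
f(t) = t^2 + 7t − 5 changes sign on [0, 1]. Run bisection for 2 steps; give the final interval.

[0.5, 0.75]

f(0.5) = -1.25 < 0, so the root lies in [0.5, 1]
f(0.75) = 0.8125 > 0, so the root lies in [0.5, 0.75]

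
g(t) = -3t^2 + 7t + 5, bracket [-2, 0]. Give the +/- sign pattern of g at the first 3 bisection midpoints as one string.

m = -1, g(m) = -5 (−); new bracket [-1, 0]
m = -0.5, g(m) = 0.75 (+); new bracket [-1, -0.5]
m = -0.75, g(m) = -1.9375 (−); new bracket [-0.75, -0.5]

-+-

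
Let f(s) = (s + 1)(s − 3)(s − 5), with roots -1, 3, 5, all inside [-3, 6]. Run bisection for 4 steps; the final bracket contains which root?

-1

s = 1.5 gives f = 13.125, positive; keep [-3, 1.5]
s = -0.75 gives f = 5.390625, positive; keep [-3, -0.75]
s = -1.875 gives f = -29.326172, negative; keep [-1.875, -0.75]
s = -1.3125 gives f = -8.5071, negative; keep [-1.3125, -0.75]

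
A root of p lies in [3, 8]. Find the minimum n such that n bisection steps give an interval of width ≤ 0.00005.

17

Width after n steps is 5/2^n. Need 2^n ≥ 5/0.00005 = 100000.
2^16 = 65536 < 100000 ≤ 2^17 = 131072, so n = 17.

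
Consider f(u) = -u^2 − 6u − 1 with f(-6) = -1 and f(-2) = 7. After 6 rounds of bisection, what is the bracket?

midpoint -4: f = 7 > 0 → [-6, -4]
midpoint -5: f = 4 > 0 → [-6, -5]
midpoint -5.5: f = 1.75 > 0 → [-6, -5.5]
midpoint -5.75: f = 0.4375 > 0 → [-6, -5.75]
midpoint -5.875: f = -0.2656 < 0 → [-5.875, -5.75]
midpoint -5.8125: f = 0.0898 > 0 → [-5.875, -5.8125]

[-5.875, -5.8125]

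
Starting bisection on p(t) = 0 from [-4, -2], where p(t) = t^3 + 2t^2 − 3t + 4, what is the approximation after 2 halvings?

t = -3 gives p = 4, positive; keep [-4, -3]
t = -3.5 gives p = -3.875, negative; keep [-3.5, -3]

-3.5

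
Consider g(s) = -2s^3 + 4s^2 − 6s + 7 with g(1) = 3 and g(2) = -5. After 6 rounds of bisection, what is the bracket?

s = 1.5 gives g = 0.25, positive; keep [1.5, 2]
s = 1.75 gives g = -1.96875, negative; keep [1.5, 1.75]
s = 1.625 gives g = -0.769531, negative; keep [1.5, 1.625]
s = 1.5625 gives g = -0.2388, negative; keep [1.5, 1.5625]
s = 1.53125 gives g = 0.0107, positive; keep [1.53125, 1.5625]
s = 1.546875 gives g = -0.1128, negative; keep [1.53125, 1.546875]

[1.53125, 1.546875]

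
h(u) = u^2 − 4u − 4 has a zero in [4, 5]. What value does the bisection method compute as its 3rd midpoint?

4.875

u = 4.5 gives h = -1.75, negative; keep [4.5, 5]
u = 4.75 gives h = -0.4375, negative; keep [4.75, 5]
u = 4.875 gives h = 0.265625, positive; keep [4.75, 4.875]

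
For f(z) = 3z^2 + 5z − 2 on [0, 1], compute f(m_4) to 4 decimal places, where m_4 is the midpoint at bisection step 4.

z = 0.5 gives f = 1.25, positive; keep [0, 0.5]
z = 0.25 gives f = -0.5625, negative; keep [0.25, 0.5]
z = 0.375 gives f = 0.296875, positive; keep [0.25, 0.375]
z = 0.3125 gives f = -0.1445, negative; keep [0.3125, 0.375]

-0.1445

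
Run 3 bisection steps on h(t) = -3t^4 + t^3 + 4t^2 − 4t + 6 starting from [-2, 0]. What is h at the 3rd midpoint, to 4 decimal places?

-8.2461

m = -1, h(m) = 10 (+); new bracket [-2, -1]
m = -1.5, h(m) = 2.4375 (+); new bracket [-2, -1.5]
m = -1.75, h(m) = -8.246094 (−); new bracket [-1.75, -1.5]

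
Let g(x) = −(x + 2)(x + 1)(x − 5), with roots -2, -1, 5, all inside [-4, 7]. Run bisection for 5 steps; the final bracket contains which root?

midpoint 1.5: g = 30.625 > 0 → [1.5, 7]
midpoint 4.25: g = 24.609375 > 0 → [4.25, 7]
midpoint 5.625: g = -31.572266 < 0 → [4.25, 5.625]
midpoint 4.9375: g = 2.5745 > 0 → [4.9375, 5.625]
midpoint 5.28125: g = -12.8631 < 0 → [4.9375, 5.28125]

5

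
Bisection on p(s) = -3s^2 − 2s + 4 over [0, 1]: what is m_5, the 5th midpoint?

p(0.5) = 2.25 > 0, so the root lies in [0.5, 1]
p(0.75) = 0.8125 > 0, so the root lies in [0.75, 1]
p(0.875) = -0.046875 < 0, so the root lies in [0.75, 0.875]
p(0.8125) = 0.3945 > 0, so the root lies in [0.8125, 0.875]
p(0.84375) = 0.1768 > 0, so the root lies in [0.84375, 0.875]

0.84375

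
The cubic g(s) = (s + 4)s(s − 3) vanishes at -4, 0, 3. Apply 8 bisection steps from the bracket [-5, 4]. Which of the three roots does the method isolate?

s = -0.5 gives g = 6.125, positive; keep [-5, -0.5]
s = -2.75 gives g = 19.765625, positive; keep [-5, -2.75]
s = -3.875 gives g = 3.330078, positive; keep [-5, -3.875]
s = -4.4375 gives g = -14.4392, negative; keep [-4.4375, -3.875]
s = -4.15625 gives g = -4.6474, negative; keep [-4.15625, -3.875]
s = -4.015625 gives g = -0.4402, negative; keep [-4.015625, -3.875]
s = -3.9453125 gives g = 1.4985, positive; keep [-4.015625, -3.9453125]
s = -3.98046875 gives g = 0.5427, positive; keep [-4.015625, -3.98046875]

-4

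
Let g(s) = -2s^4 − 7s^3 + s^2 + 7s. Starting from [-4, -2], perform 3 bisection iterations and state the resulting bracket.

s = -3 gives g = 15, positive; keep [-4, -3]
s = -3.5 gives g = -12.25, negative; keep [-3.5, -3]
s = -3.25 gives g = 4.976562, positive; keep [-3.5, -3.25]

[-3.5, -3.25]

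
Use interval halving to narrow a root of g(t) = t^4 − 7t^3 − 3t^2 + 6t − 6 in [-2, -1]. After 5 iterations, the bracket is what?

m = -1.5, g(m) = 6.9375 (+); new bracket [-1.5, -1]
m = -1.25, g(m) = -2.074219 (−); new bracket [-1.5, -1.25]
m = -1.375, g(m) = 1.849854 (+); new bracket [-1.375, -1.25]
m = -1.3125, g(m) = -0.2485 (−); new bracket [-1.375, -1.3125]
m = -1.34375, g(m) = 0.7655 (+); new bracket [-1.34375, -1.3125]

[-1.34375, -1.3125]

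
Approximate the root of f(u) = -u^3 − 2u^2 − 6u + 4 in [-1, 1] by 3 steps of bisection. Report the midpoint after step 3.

0.75

midpoint 0: f = 4 > 0 → [0, 1]
midpoint 0.5: f = 0.375 > 0 → [0.5, 1]
midpoint 0.75: f = -2.046875 < 0 → [0.5, 0.75]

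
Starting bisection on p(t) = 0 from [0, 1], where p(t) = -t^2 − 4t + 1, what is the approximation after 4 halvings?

midpoint 0.5: p = -1.25 < 0 → [0, 0.5]
midpoint 0.25: p = -0.0625 < 0 → [0, 0.25]
midpoint 0.125: p = 0.484375 > 0 → [0.125, 0.25]
midpoint 0.1875: p = 0.2148 > 0 → [0.1875, 0.25]

0.1875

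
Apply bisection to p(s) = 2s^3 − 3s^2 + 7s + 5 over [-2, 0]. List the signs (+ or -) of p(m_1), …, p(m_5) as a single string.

midpoint -1: p = -7 < 0 → [-1, 0]
midpoint -0.5: p = 0.5 > 0 → [-1, -0.5]
midpoint -0.75: p = -2.78125 < 0 → [-0.75, -0.5]
midpoint -0.625: p = -1.0352 < 0 → [-0.625, -0.5]
midpoint -0.5625: p = -0.2427 < 0 → [-0.5625, -0.5]

-+---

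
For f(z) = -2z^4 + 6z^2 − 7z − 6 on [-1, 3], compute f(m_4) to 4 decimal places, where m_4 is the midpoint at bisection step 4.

f(1) = -9 < 0, so the root lies in [-1, 1]
f(0) = -6 < 0, so the root lies in [-1, 0]
f(-0.5) = -1.125 < 0, so the root lies in [-1, -0.5]
f(-0.75) = 1.9922 > 0, so the root lies in [-0.75, -0.5]

1.9922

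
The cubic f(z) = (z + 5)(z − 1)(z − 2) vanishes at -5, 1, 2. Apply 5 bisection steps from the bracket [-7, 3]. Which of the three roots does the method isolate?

-5

z = -2 gives f = 36, positive; keep [-7, -2]
z = -4.5 gives f = 17.875, positive; keep [-7, -4.5]
z = -5.75 gives f = -39.234375, negative; keep [-5.75, -4.5]
z = -5.125 gives f = -5.4551, negative; keep [-5.125, -4.5]
z = -4.8125 gives f = 7.4246, positive; keep [-5.125, -4.8125]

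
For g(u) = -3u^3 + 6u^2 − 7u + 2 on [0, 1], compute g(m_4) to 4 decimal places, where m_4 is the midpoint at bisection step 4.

-0.1653

u = 0.5 gives g = -0.375, negative; keep [0, 0.5]
u = 0.25 gives g = 0.578125, positive; keep [0.25, 0.5]
u = 0.375 gives g = 0.060547, positive; keep [0.375, 0.5]
u = 0.4375 gives g = -0.1653, negative; keep [0.375, 0.4375]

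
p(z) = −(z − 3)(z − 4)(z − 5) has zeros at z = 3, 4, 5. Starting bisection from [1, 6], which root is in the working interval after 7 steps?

z = 3.5 gives p = -0.375, negative; keep [1, 3.5]
z = 2.25 gives p = 3.609375, positive; keep [2.25, 3.5]
z = 2.875 gives p = 0.298828, positive; keep [2.875, 3.5]
z = 3.1875 gives p = -0.2761, negative; keep [2.875, 3.1875]
z = 3.03125 gives p = -0.0596, negative; keep [2.875, 3.03125]
z = 2.953125 gives p = 0.1004, positive; keep [2.953125, 3.03125]
z = 2.9921875 gives p = 0.0158, positive; keep [2.9921875, 3.03125]

3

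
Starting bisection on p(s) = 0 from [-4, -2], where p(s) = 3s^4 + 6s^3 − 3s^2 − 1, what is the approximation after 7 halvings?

p(-3) = 53 > 0, so the root lies in [-3, -2]
p(-2.5) = 3.6875 > 0, so the root lies in [-2.5, -2]
p(-2.25) = -7.644531 < 0, so the root lies in [-2.5, -2.25]
p(-2.375) = -2.8508 < 0, so the root lies in [-2.5, -2.375]
p(-2.4375) = 0.1836 > 0, so the root lies in [-2.4375, -2.375]
p(-2.40625) = -1.3901 < 0, so the root lies in [-2.4375, -2.40625]
p(-2.421875) = -0.6177 < 0, so the root lies in [-2.4375, -2.421875]

-2.421875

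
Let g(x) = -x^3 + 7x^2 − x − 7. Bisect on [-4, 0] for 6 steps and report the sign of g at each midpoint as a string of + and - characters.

++---+

midpoint -2: g = 31 > 0 → [-2, 0]
midpoint -1: g = 2 > 0 → [-1, 0]
midpoint -0.5: g = -4.625 < 0 → [-1, -0.5]
midpoint -0.75: g = -1.8906 < 0 → [-1, -0.75]
midpoint -0.875: g = -0.0957 < 0 → [-1, -0.875]
midpoint -0.9375: g = 0.9138 > 0 → [-0.9375, -0.875]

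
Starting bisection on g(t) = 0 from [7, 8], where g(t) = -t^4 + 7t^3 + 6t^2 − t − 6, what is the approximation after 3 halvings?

7.625

g(7.5) = 113.0625 > 0, so the root lies in [7.5, 8]
g(7.75) = -2.488281 < 0, so the root lies in [7.5, 7.75]
g(7.625) = 58.142334 > 0, so the root lies in [7.625, 7.75]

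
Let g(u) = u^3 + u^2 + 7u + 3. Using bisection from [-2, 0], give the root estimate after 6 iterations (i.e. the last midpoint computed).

-0.46875

midpoint -1: g = -4 < 0 → [-1, 0]
midpoint -0.5: g = -0.375 < 0 → [-0.5, 0]
midpoint -0.25: g = 1.296875 > 0 → [-0.5, -0.25]
midpoint -0.375: g = 0.4629 > 0 → [-0.5, -0.375]
midpoint -0.4375: g = 0.0452 > 0 → [-0.5, -0.4375]
midpoint -0.46875: g = -0.1645 < 0 → [-0.46875, -0.4375]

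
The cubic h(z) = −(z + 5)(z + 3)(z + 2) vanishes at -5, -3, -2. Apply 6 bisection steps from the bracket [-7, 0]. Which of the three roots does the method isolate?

-5

midpoint -3.5: h = -1.125 < 0 → [-7, -3.5]
midpoint -5.25: h = 1.828125 > 0 → [-5.25, -3.5]
midpoint -4.375: h = -2.041016 < 0 → [-5.25, -4.375]
midpoint -4.8125: h = -0.9558 < 0 → [-5.25, -4.8125]
midpoint -5.03125: h = 0.1924 > 0 → [-5.03125, -4.8125]
midpoint -4.921875: h = -0.4387 < 0 → [-5.03125, -4.921875]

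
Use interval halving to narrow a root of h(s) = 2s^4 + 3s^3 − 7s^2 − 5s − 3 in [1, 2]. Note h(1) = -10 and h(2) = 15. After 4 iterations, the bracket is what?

m = 1.5, h(m) = -6 (−); new bracket [1.5, 2]
m = 1.75, h(m) = 1.648438 (+); new bracket [1.5, 1.75]
m = 1.625, h(m) = -2.790527 (−); new bracket [1.625, 1.75]
m = 1.6875, h(m) = -0.7365 (−); new bracket [1.6875, 1.75]

[1.6875, 1.75]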